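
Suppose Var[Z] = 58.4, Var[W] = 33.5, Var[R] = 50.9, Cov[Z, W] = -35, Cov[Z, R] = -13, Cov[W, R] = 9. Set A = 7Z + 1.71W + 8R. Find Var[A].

Var[A] = a²·Var[Z] + b²·Var[W] + c²·Var[R] + 2ab·Cov[Z, W] + 2ac·Cov[Z, R] + 2bc·Cov[W, R], with a = 7, b = 1.71, c = 8.
= 2861.6 + 97.95735 + 3257.6 + (-837.9) + (-1456) + 246.24
= 4169.49735.

Var[A] = 4169.49735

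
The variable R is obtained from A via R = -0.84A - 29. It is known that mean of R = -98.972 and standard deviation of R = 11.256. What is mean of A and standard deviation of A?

From R = -0.84A - 29: mean of R = a·mean of A + b, so mean of A = (mean of R − b)/a = (-98.972 − (-29))/(-0.84) = 83.3.
standard deviation of R = |a|·standard deviation of A, so standard deviation of A = 11.256/|-0.84| = 13.4.

mean of A = 83.3, standard deviation of A = 13.4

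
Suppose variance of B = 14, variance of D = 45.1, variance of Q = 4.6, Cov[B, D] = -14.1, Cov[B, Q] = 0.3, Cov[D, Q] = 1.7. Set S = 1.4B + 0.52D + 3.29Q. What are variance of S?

variance of S = 77.47662

variance of S = a²·variance of B + b²·variance of D + c²·variance of Q + 2ab·Cov[B, D] + 2ac·Cov[B, Q] + 2bc·Cov[D, Q], with a = 1.4, b = 0.52, c = 3.29.
= 27.44 + 12.19504 + 49.79086 + (-20.5296) + 2.7636 + 5.81672
= 77.47662.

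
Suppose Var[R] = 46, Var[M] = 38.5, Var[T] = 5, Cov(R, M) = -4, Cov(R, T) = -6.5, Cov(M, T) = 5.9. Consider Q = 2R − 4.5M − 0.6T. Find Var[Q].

Var[Q] = a²·Var[R] + b²·Var[M] + c²·Var[T] + 2ab·Cov(R, M) + 2ac·Cov(R, T) + 2bc·Cov(M, T), with a = 2, b = -4.5, c = -0.6.
= 184 + 779.625 + 1.8 + 72 + 15.6 + 31.86
= 1084.885.

Var[Q] = 1084.885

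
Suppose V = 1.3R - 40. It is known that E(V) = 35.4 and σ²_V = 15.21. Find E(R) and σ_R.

From V = 1.3R - 40: E(V) = a·E(R) + b, so E(R) = (E(V) − b)/a = (35.4 − (-40))/1.3 = 58.
σ_V = √15.21 = 3.9.
σ_V = |a|·σ_R, so σ_R = 3.9/|1.3| = 3.

E(R) = 58, σ_R = 3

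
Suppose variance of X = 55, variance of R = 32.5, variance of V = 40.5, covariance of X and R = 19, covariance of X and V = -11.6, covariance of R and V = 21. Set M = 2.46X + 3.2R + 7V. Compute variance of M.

variance of M = a²·variance of X + b²·variance of R + c²·variance of V + 2ab·covariance of X and R + 2ac·covariance of X and V + 2bc·covariance of R and V, with a = 2.46, b = 3.2, c = 7.
= 332.838 + 332.8 + 1984.5 + 299.136 + (-399.504) + 940.8
= 3490.57.

variance of M = 3490.57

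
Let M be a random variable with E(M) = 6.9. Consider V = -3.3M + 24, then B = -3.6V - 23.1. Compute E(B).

E(V) = (-3.3)·6.9 + 24 = 1.23.
E(B) = (-3.6)·1.23 + (-23.1) = -27.528.

E(B) = -27.528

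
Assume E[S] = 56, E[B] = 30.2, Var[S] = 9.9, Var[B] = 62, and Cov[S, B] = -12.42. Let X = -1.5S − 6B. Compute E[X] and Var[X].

E[X] = (-1.5)·E[S] + (-6)·E[B] = (-1.5)·56 + (-6)·30.2 = -265.2.
Var[X] = a²·Var[S] + b²·Var[B] + 2ab·Cov[S, B] with a = -1.5, b = -6.
= (-1.5)²·9.9 + (-6)²·62 + 2·(-1.5)·(-6)·(-12.42)
= 22.275 + 2232 + (-223.56) = 2030.715.

E[X] = -265.2, Var[X] = 2030.715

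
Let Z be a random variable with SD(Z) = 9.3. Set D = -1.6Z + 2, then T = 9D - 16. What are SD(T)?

SD(D) = |-1.6|·9.3 = 14.88.
SD(T) = |9|·14.88 = 133.92.

SD(T) = 133.92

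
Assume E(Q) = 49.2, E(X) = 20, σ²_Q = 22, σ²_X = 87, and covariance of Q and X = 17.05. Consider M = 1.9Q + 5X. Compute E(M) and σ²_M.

E(M) = 1.9·E(Q) + 5·E(X) = 1.9·49.2 + 5·20 = 193.48.
σ²_M = a²·σ²_Q + b²·σ²_X + 2ab·covariance of Q and X with a = 1.9, b = 5.
= 1.9²·22 + 5²·87 + 2·1.9·5·17.05
= 79.42 + 2175 + 323.95 = 2578.37.

E(M) = 193.48, σ²_M = 2578.37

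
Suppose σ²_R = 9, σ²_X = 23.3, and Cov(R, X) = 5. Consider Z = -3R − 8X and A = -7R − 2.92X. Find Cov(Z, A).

By bilinearity, Cov(Z, A) = ac·σ²_R + bd·σ²_X + (ad+bc)·Cov(R, X), with a=-3, b=-8, c=-7, d=-2.92.
ac·σ²_R = (-3)·(-7)·9 = 189
bd·σ²_X = (-8)·(-2.92)·23.3 = 544.288
(ad+bc)·Cov(R, X) = (64.76)·5 = 323.8
Cov(Z, A) = 189 + 544.288 + 323.8 = 1057.088.

Cov(Z, A) = 1057.088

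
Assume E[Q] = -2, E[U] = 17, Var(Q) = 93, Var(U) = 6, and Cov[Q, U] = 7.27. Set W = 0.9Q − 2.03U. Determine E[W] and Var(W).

E[W] = -36.31, Var(W) = 73.49082

E[W] = 0.9·E[Q] + (-2.03)·E[U] = 0.9·(-2) + (-2.03)·17 = -36.31.
Var(W) = a²·Var(Q) + b²·Var(U) + 2ab·Cov[Q, U] with a = 0.9, b = -2.03.
= 0.9²·93 + (-2.03)²·6 + 2·0.9·(-2.03)·7.27
= 75.33 + 24.7254 + (-26.56458) = 73.49082.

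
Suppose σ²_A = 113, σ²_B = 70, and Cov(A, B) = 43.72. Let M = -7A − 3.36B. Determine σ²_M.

σ²_M = 8383.8608

σ²_M = a²·σ²_A + b²·σ²_B + 2ab·Cov(A, B) with a = -7, b = -3.36.
= (-7)²·113 + (-3.36)²·70 + 2·(-7)·(-3.36)·43.72
= 5537 + 790.272 + 2056.5888 = 8383.8608.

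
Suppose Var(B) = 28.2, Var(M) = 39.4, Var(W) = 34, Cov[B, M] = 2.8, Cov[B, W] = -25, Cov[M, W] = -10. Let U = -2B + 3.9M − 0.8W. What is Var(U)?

Var(U) = a²·Var(B) + b²·Var(M) + c²·Var(W) + 2ab·Cov[B, M] + 2ac·Cov[B, W] + 2bc·Cov[M, W], with a = -2, b = 3.9, c = -0.8.
= 112.8 + 599.274 + 21.76 + (-43.68) + (-80) + 62.4
= 672.554.

Var(U) = 672.554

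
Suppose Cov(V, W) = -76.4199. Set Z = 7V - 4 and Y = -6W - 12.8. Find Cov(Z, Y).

Cov(Z, Y) = a·c·Cov(V, W) = 7·(-6)·(-76.4199) = 3209.6358. Additive constants drop out.

Cov(Z, Y) = 3209.6358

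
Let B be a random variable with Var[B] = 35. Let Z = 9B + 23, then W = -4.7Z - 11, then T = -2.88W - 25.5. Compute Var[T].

Var[T] = 519438.04416

Var[Z] = 9²·35 = 2835.
Var[W] = (-4.7)²·2835 = 62625.15.
Var[T] = (-2.88)²·62625.15 = 519438.04416.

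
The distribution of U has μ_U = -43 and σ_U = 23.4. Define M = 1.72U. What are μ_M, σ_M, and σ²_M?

M = 1.72U is linear with a = 1.72, b = 0.
μ_M = a·μ_U + b = 1.72·(-43) = -73.96.
σ_M = |a|·σ_U = |1.72|·23.4 = 40.248.
σ²_U = 23.4² = 547.56.
σ²_M = a²·σ²_U = 1.72²·547.56 = 1619.901504.

μ_M = -73.96, σ_M = 40.248, σ²_M = 1619.901504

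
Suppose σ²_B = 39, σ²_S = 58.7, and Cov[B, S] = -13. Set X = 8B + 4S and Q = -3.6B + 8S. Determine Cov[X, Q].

Cov[X, Q] = 110.4

By bilinearity, Cov[X, Q] = ac·σ²_B + bd·σ²_S + (ad+bc)·Cov[B, S], with a=8, b=4, c=-3.6, d=8.
ac·σ²_B = 8·(-3.6)·39 = -1123.2
bd·σ²_S = 4·8·58.7 = 1878.4
(ad+bc)·Cov[B, S] = (49.6)·(-13) = -644.8
Cov[X, Q] = -1123.2 + 1878.4 + (-644.8) = 110.4.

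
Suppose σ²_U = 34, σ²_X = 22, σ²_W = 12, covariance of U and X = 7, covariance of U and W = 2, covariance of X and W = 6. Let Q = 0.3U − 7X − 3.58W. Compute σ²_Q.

σ²_Q = 1501.8808

σ²_Q = a²·σ²_U + b²·σ²_X + c²·σ²_W + 2ab·covariance of U and X + 2ac·covariance of U and W + 2bc·covariance of X and W, with a = 0.3, b = -7, c = -3.58.
= 3.06 + 1078 + 153.7968 + (-29.4) + (-4.296) + 300.72
= 1501.8808.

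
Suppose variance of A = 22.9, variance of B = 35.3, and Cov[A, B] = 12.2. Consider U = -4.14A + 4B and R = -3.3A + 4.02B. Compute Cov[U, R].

By bilinearity, Cov[U, R] = ac·variance of A + bd·variance of B + (ad+bc)·Cov[A, B], with a=-4.14, b=4, c=-3.3, d=4.02.
ac·variance of A = (-4.14)·(-3.3)·22.9 = 312.8598
bd·variance of B = 4·4.02·35.3 = 567.624
(ad+bc)·Cov[A, B] = (-29.8428)·12.2 = -364.08216
Cov[U, R] = 312.8598 + 567.624 + (-364.08216) = 516.40164.

Cov[U, R] = 516.40164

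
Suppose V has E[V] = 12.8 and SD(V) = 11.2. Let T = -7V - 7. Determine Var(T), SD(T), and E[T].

T = -7V - 7 is linear with a = -7, b = -7.
Var(V) = 11.2² = 125.44.
Var(T) = a²·Var(V) = (-7)²·125.44 = 6146.56 (the additive constant -7 does not affect variance).
SD(T) = |a|·SD(V) = |-7|·11.2 = 78.4.
E[T] = a·E[V] + b = (-7)·12.8 + (-7) = -96.6.

Var(T) = 6146.56, SD(T) = 78.4, E[T] = -96.6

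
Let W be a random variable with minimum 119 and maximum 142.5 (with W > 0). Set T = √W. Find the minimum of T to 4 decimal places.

min(T) = 10.9087

√W is increasing on this domain, so min(T) comes from min(W) = 119: min(T) = √(119) ≈ 10.9087.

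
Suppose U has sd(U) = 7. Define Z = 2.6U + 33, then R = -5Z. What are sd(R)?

sd(Z) = |2.6|·7 = 18.2.
sd(R) = |-5|·18.2 = 91.

sd(R) = 91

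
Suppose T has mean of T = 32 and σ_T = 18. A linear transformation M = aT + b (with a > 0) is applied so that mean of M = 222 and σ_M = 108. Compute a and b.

a = 6, b = 30

σ_M = a·σ_T (a > 0), so a = 108/18 = 6.
mean of M = a·mean of T + b, so b = 222 − 6·32 = 30.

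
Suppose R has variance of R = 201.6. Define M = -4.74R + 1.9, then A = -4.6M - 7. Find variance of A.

variance of A = 95843.5462656

variance of M = (-4.74)²·201.6 = 4529.46816.
variance of A = (-4.6)²·4529.46816 = 95843.5462656.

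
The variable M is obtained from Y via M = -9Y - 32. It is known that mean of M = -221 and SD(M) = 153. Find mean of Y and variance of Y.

From M = -9Y - 32: mean of M = a·mean of Y + b, so mean of Y = (mean of M − b)/a = (-221 − (-32))/(-9) = 21.
variance of M = 153² = 23409.
variance of M = a²·variance of Y, so variance of Y = 23409/(-9)² = 289.

mean of Y = 21, variance of Y = 289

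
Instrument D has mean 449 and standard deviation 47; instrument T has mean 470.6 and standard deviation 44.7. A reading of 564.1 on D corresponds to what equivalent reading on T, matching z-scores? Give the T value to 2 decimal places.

T = 580.07

z = (564.1 − 449)/47 ≈ 2.4489.
T = 470.6 + z·44.7 = 470.6 + (564.1 − 449)·44.7/47 ≈ 580.07.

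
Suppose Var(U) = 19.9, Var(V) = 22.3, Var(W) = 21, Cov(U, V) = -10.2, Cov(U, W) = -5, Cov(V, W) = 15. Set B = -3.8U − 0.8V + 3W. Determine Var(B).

Var(B) = a²·Var(U) + b²·Var(V) + c²·Var(W) + 2ab·Cov(U, V) + 2ac·Cov(U, W) + 2bc·Cov(V, W), with a = -3.8, b = -0.8, c = 3.
= 287.356 + 14.272 + 189 + (-62.016) + 114 + (-72)
= 470.612.

Var(B) = 470.612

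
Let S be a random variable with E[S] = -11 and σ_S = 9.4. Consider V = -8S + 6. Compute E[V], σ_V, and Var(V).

E[V] = 94, σ_V = 75.2, Var(V) = 5655.04

V = -8S + 6 is linear with a = -8, b = 6.
E[V] = a·E[S] + b = (-8)·(-11) + 6 = 94.
σ_V = |a|·σ_S = |-8|·9.4 = 75.2.
Var(S) = 9.4² = 88.36.
Var(V) = a²·Var(S) = (-8)²·88.36 = 5655.04 (the additive constant 6 does not affect variance).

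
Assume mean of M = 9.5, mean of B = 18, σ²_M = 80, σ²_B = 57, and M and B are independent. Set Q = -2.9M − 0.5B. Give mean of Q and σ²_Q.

mean of Q = (-2.9)·mean of M + (-0.5)·mean of B = (-2.9)·9.5 + (-0.5)·18 = -36.55.
σ²_Q = a²·σ²_M + b²·σ²_B + 2ab·covariance of M and B with a = -2.9, b = -0.5.
Independence gives covariance of M and B = 0.
= (-2.9)²·80 + (-0.5)²·57 + 2·(-2.9)·(-0.5)·0
= 672.8 + 14.25 + 0 = 687.05.

mean of Q = -36.55, σ²_Q = 687.05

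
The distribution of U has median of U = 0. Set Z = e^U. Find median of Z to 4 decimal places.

e^U is monotone on this domain, so median of Z = exp(0) = 1.

median of Z = 1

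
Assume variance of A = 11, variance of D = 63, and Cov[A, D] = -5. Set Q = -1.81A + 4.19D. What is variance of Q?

variance of Q = 1217.9104

variance of Q = a²·variance of A + b²·variance of D + 2ab·Cov[A, D] with a = -1.81, b = 4.19.
= (-1.81)²·11 + 4.19²·63 + 2·(-1.81)·4.19·(-5)
= 36.0371 + 1106.0343 + 75.839 = 1217.9104.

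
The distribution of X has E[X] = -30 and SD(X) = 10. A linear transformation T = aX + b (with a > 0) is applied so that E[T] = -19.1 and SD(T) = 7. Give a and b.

SD(T) = a·SD(X) (a > 0), so a = 7/10 = 0.7.
E[T] = a·E[X] + b, so b = -19.1 − 0.7·(-30) = 1.9.

a = 0.7, b = 1.9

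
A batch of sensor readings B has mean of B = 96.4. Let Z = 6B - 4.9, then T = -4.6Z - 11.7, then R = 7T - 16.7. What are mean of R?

mean of Z = 6·96.4 + (-4.9) = 573.5.
mean of T = (-4.6)·573.5 + (-11.7) = -2649.8.
mean of R = 7·(-2649.8) + (-16.7) = -18565.3.

mean of R = -18565.3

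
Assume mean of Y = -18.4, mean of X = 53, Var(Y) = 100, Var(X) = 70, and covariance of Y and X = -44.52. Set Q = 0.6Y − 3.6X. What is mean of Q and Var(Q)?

mean of Q = 0.6·mean of Y + (-3.6)·mean of X = 0.6·(-18.4) + (-3.6)·53 = -201.84.
Var(Q) = a²·Var(Y) + b²·Var(X) + 2ab·covariance of Y and X with a = 0.6, b = -3.6.
= 0.6²·100 + (-3.6)²·70 + 2·0.6·(-3.6)·(-44.52)
= 36 + 907.2 + 192.3264 = 1135.5264.

mean of Q = -201.84, Var(Q) = 1135.5264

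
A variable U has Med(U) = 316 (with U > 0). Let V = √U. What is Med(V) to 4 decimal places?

Med(V) = 17.7764

√U is monotone on this domain, so Med(V) = √(316) ≈ 17.7764.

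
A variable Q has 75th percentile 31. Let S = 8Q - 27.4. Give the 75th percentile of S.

75th percentile of S = 220.6

Since a = 8 > 0 the transformation is increasing, so the 75th percentile of S = a·(P_{75} of Q) + b = 8·31 + (-27.4) = 220.6.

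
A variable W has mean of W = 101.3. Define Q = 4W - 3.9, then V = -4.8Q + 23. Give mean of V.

mean of V = -1903.24

mean of Q = 4·101.3 + (-3.9) = 401.3.
mean of V = (-4.8)·401.3 + 23 = -1903.24.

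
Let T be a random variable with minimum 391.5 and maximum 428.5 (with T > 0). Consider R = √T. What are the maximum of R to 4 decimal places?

√T is increasing on this domain, so max(R) comes from max(T) = 428.5: max(R) = √(428.5) ≈ 20.7002.

max(R) = 20.7002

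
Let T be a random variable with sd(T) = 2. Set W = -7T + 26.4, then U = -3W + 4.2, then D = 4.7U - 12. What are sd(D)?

sd(W) = |-7|·2 = 14.
sd(U) = |-3|·14 = 42.
sd(D) = |4.7|·42 = 197.4.

sd(D) = 197.4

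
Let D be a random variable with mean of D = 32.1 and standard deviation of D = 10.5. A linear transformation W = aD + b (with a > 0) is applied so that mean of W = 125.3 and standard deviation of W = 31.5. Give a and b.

standard deviation of W = a·standard deviation of D (a > 0), so a = 31.5/10.5 = 3.
mean of W = a·mean of D + b, so b = 125.3 − 3·32.1 = 29.

a = 3, b = 29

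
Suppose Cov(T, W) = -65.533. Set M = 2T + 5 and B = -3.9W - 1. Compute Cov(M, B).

Cov(M, B) = a·c·Cov(T, W) = 2·(-3.9)·(-65.533) = 511.1574. Additive constants drop out.

Cov(M, B) = 511.1574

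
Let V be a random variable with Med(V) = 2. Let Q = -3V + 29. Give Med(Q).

Med(Q) = 23

A linear map preserves order up to sign, so Med(Q) = a·Med(V) + b = (-3)·2 + 29 = 23.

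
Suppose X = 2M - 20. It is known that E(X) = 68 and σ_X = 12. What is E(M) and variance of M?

From X = 2M - 20: E(X) = a·E(M) + b, so E(M) = (E(X) − b)/a = (68 − (-20))/2 = 44.
variance of X = 12² = 144.
variance of X = a²·variance of M, so variance of M = 144/2² = 36.

E(M) = 44, variance of M = 36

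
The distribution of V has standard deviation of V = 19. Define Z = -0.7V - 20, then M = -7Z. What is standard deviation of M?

standard deviation of Z = |-0.7|·19 = 13.3.
standard deviation of M = |-7|·13.3 = 93.1.

standard deviation of M = 93.1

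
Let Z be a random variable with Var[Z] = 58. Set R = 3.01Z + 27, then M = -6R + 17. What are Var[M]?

Var[M] = 18917.4888

Var[R] = 3.01²·58 = 525.4858.
Var[M] = (-6)²·525.4858 = 18917.4888.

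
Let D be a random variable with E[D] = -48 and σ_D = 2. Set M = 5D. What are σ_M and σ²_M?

σ_M = 10, σ²_M = 100

M = 5D is linear with a = 5, b = 0.
σ_M = |a|·σ_D = |5|·2 = 10.
σ²_D = 2² = 4.
σ²_M = a²·σ²_D = 5²·4 = 100.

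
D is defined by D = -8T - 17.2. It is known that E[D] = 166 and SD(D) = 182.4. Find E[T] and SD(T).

E[T] = -22.9, SD(T) = 22.8

From D = -8T - 17.2: E[D] = a·E[T] + b, so E[T] = (E[D] − b)/a = (166 − (-17.2))/(-8) = -22.9.
SD(D) = |a|·SD(T), so SD(T) = 182.4/|-8| = 22.8.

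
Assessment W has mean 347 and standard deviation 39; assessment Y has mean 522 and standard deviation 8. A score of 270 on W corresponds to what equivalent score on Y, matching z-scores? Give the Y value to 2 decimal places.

z = (270 − 347)/39 ≈ -1.9744.
Y = 522 + z·8 = 522 + (270 − 347)·8/39 ≈ 506.21.

Y = 506.21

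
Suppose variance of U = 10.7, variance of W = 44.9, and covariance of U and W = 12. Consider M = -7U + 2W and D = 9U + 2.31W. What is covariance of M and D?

By bilinearity, covariance of M and D = ac·variance of U + bd·variance of W + (ad+bc)·covariance of U and W, with a=-7, b=2, c=9, d=2.31.
ac·variance of U = (-7)·9·10.7 = -674.1
bd·variance of W = 2·2.31·44.9 = 207.438
(ad+bc)·covariance of U and W = (1.83)·12 = 21.96
covariance of M and D = -674.1 + 207.438 + 21.96 = -444.702.

covariance of M and D = -444.702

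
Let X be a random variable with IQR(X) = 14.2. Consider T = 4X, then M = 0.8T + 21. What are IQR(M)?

IQR(T) = |4|·14.2 = 56.8.
IQR(M) = |0.8|·56.8 = 45.44.

IQR(M) = 45.44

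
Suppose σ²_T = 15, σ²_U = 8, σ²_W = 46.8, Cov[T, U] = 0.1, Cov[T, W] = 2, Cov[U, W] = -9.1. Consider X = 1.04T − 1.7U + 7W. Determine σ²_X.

σ²_X = 2577.8904

σ²_X = a²·σ²_T + b²·σ²_U + c²·σ²_W + 2ab·Cov[T, U] + 2ac·Cov[T, W] + 2bc·Cov[U, W], with a = 1.04, b = -1.7, c = 7.
= 16.224 + 23.12 + 2293.2 + (-0.3536) + 29.12 + 216.58
= 2577.8904.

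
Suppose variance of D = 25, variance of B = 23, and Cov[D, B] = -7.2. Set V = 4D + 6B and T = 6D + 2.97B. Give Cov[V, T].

By bilinearity, Cov[V, T] = ac·variance of D + bd·variance of B + (ad+bc)·Cov[D, B], with a=4, b=6, c=6, d=2.97.
ac·variance of D = 4·6·25 = 600
bd·variance of B = 6·2.97·23 = 409.86
(ad+bc)·Cov[D, B] = (47.88)·(-7.2) = -344.736
Cov[V, T] = 600 + 409.86 + (-344.736) = 665.124.

Cov[V, T] = 665.124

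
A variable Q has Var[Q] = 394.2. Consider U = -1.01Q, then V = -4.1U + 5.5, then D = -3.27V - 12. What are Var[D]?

Var[D] = 72280.73935283958

Var[U] = (-1.01)²·394.2 = 402.12342.
Var[V] = (-4.1)²·402.12342 = 6759.6946902.
Var[D] = (-3.27)²·6759.6946902 = 72280.73935283958.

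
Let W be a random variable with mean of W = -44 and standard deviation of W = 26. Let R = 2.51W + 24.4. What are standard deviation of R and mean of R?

standard deviation of R = 65.26, mean of R = -86.04

R = 2.51W + 24.4 is linear with a = 2.51, b = 24.4.
standard deviation of R = |a|·standard deviation of W = |2.51|·26 = 65.26.
mean of R = a·mean of W + b = 2.51·(-44) + 24.4 = -86.04.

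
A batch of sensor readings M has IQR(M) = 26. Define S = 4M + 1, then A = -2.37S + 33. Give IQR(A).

IQR(S) = |4|·26 = 104.
IQR(A) = |-2.37|·104 = 246.48.

IQR(A) = 246.48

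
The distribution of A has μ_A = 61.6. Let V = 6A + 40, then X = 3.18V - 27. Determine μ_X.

μ_X = 1275.528

μ_V = 6·61.6 + 40 = 409.6.
μ_X = 3.18·409.6 + (-27) = 1275.528.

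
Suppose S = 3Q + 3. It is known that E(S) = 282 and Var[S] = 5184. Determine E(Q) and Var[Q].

E(Q) = 93, Var[Q] = 576

From S = 3Q + 3: E(S) = a·E(Q) + b, so E(Q) = (E(S) − b)/a = (282 − 3)/3 = 93.
Var[S] = a²·Var[Q], so Var[Q] = 5184/3² = 576.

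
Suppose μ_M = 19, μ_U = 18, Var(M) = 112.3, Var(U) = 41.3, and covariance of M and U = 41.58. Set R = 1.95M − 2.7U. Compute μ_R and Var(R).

μ_R = 1.95·μ_M + (-2.7)·μ_U = 1.95·19 + (-2.7)·18 = -11.55.
Var(R) = a²·Var(M) + b²·Var(U) + 2ab·covariance of M and U with a = 1.95, b = -2.7.
= 1.95²·112.3 + (-2.7)²·41.3 + 2·1.95·(-2.7)·41.58
= 427.02075 + 301.077 + (-437.8374) = 290.26035.

μ_R = -11.55, Var(R) = 290.26035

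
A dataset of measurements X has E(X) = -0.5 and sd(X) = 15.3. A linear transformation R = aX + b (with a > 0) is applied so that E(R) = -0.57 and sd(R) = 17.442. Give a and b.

a = 1.14, b = 0

sd(R) = a·sd(X) (a > 0), so a = 17.442/15.3 = 1.14.
E(R) = a·E(X) + b, so b = -0.57 − 1.14·(-0.5) = 0.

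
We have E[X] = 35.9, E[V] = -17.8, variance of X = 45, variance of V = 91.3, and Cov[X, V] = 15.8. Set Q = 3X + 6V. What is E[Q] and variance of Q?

E[Q] = 3·E[X] + 6·E[V] = 3·35.9 + 6·(-17.8) = 0.9.
variance of Q = a²·variance of X + b²·variance of V + 2ab·Cov[X, V] with a = 3, b = 6.
= 3²·45 + 6²·91.3 + 2·3·6·15.8
= 405 + 3286.8 + 568.8 = 4260.6.

E[Q] = 0.9, variance of Q = 4260.6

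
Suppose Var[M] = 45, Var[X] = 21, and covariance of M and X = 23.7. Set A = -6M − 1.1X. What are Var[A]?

Var[A] = 1958.25

Var[A] = a²·Var[M] + b²·Var[X] + 2ab·covariance of M and X with a = -6, b = -1.1.
= (-6)²·45 + (-1.1)²·21 + 2·(-6)·(-1.1)·23.7
= 1620 + 25.41 + 312.84 = 1958.25.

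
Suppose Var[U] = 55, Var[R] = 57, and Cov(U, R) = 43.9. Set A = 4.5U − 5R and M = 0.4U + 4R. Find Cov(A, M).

By bilinearity, Cov(A, M) = ac·Var[U] + bd·Var[R] + (ad+bc)·Cov(U, R), with a=4.5, b=-5, c=0.4, d=4.
ac·Var[U] = 4.5·0.4·55 = 99
bd·Var[R] = (-5)·4·57 = -1140
(ad+bc)·Cov(U, R) = (16)·43.9 = 702.4
Cov(A, M) = 99 + (-1140) + 702.4 = -338.6.

Cov(A, M) = -338.6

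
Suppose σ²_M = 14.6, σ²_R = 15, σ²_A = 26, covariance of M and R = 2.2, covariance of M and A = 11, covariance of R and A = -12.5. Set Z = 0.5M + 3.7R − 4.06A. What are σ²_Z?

σ²_Z = a²·σ²_M + b²·σ²_R + c²·σ²_A + 2ab·covariance of M and R + 2ac·covariance of M and A + 2bc·covariance of R and A, with a = 0.5, b = 3.7, c = -4.06.
= 3.65 + 205.35 + 428.5736 + 8.14 + (-44.66) + 375.55
= 976.6036.

σ²_Z = 976.6036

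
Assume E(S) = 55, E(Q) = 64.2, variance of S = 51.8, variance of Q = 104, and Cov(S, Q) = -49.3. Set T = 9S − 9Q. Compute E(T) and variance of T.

E(T) = -82.8, variance of T = 20606.4

E(T) = 9·E(S) + (-9)·E(Q) = 9·55 + (-9)·64.2 = -82.8.
variance of T = a²·variance of S + b²·variance of Q + 2ab·Cov(S, Q) with a = 9, b = -9.
= 9²·51.8 + (-9)²·104 + 2·9·(-9)·(-49.3)
= 4195.8 + 8424 + 7986.6 = 20606.4.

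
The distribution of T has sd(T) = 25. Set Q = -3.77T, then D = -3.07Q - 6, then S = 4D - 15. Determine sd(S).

sd(S) = 1157.39

sd(Q) = |-3.77|·25 = 94.25.
sd(D) = |-3.07|·94.25 = 289.3475.
sd(S) = |4|·289.3475 = 1157.39.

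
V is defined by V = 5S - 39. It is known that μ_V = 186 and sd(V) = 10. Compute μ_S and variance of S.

From V = 5S - 39: μ_V = a·μ_S + b, so μ_S = (μ_V − b)/a = (186 − (-39))/5 = 45.
variance of V = 10² = 100.
variance of V = a²·variance of S, so variance of S = 100/5² = 4.

μ_S = 45, variance of S = 4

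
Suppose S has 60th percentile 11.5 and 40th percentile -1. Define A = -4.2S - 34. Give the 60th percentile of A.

60th percentile of A = -29.8

Since a = -4.2 < 0 the transformation is decreasing, reversing order: the 60th percentile of A corresponds to the 40th percentile of S.
So P_{60}(A) = a·P_{40}(S) + b = (-4.2)·(-1) + (-34) = -29.8.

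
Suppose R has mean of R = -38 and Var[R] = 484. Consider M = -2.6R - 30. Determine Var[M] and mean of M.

Var[M] = 3271.84, mean of M = 68.8

M = -2.6R - 30 is linear with a = -2.6, b = -30.
Var[M] = a²·Var[R] = (-2.6)²·484 = 3271.84 (the additive constant -30 does not affect variance).
mean of M = a·mean of R + b = (-2.6)·(-38) + (-30) = 68.8.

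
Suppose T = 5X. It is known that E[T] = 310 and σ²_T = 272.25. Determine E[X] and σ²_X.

E[X] = 62, σ²_X = 10.89

From T = 5X: E[T] = a·E[X] + b, so E[X] = (E[T] − b)/a = (310 − 0)/5 = 62.
σ²_T = a²·σ²_X, so σ²_X = 272.25/5² = 10.89.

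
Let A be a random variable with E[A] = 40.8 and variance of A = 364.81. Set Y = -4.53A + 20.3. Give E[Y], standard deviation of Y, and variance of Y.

E[Y] = -164.524, standard deviation of Y = 86.523, variance of Y = 7486.229529

Y = -4.53A + 20.3 is linear with a = -4.53, b = 20.3.
E[Y] = a·E[A] + b = (-4.53)·40.8 + 20.3 = -164.524.
standard deviation of A = √364.81 = 19.1.
standard deviation of Y = |a|·standard deviation of A = |-4.53|·19.1 = 86.523.
variance of Y = a²·variance of A = (-4.53)²·364.81 = 7486.229529 (the additive constant 20.3 does not affect variance).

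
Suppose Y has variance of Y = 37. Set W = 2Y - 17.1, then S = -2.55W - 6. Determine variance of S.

variance of W = 2²·37 = 148.
variance of S = (-2.55)²·148 = 962.37.

variance of S = 962.37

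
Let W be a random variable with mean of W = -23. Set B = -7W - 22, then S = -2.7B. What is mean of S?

mean of B = (-7)·(-23) + (-22) = 139.
mean of S = (-2.7)·139 = -375.3.

mean of S = -375.3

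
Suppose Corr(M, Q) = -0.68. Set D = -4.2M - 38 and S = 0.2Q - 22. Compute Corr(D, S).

Corr(D, S) = 0.68

Linear rescalings preserve |correlation|; the slopes -4.2 and 0.2 have opposite signs, so the correlation flips sign: Corr(D, S) = −Corr(M, Q) = 0.68.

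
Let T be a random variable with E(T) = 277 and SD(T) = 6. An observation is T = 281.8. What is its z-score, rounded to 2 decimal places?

z = 0.80

z = (T − E(T)) / SD(T) = (281.8 − 277) / 6 = 0.80.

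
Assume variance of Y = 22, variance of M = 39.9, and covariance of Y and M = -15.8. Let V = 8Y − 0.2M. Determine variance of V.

variance of V = 1460.156

variance of V = a²·variance of Y + b²·variance of M + 2ab·covariance of Y and M with a = 8, b = -0.2.
= 8²·22 + (-0.2)²·39.9 + 2·8·(-0.2)·(-15.8)
= 1408 + 1.596 + 50.56 = 1460.156.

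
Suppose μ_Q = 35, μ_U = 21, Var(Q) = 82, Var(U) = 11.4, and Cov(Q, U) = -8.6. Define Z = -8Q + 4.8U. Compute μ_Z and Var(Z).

μ_Z = -179.2, Var(Z) = 6171.136

μ_Z = (-8)·μ_Q + 4.8·μ_U = (-8)·35 + 4.8·21 = -179.2.
Var(Z) = a²·Var(Q) + b²·Var(U) + 2ab·Cov(Q, U) with a = -8, b = 4.8.
= (-8)²·82 + 4.8²·11.4 + 2·(-8)·4.8·(-8.6)
= 5248 + 262.656 + 660.48 = 6171.136.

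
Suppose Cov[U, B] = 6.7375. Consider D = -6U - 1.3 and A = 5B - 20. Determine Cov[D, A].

Cov[D, A] = a·c·Cov[U, B] = (-6)·5·6.7375 = -202.125. Additive constants drop out.

Cov[D, A] = -202.125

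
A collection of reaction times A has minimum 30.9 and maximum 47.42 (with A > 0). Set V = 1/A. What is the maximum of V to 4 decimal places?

max(V) = 0.0324

1/A is decreasing on this domain, so max(V) comes from min(A) = 30.9: max(V) = 1/(30.9) ≈ 0.0324.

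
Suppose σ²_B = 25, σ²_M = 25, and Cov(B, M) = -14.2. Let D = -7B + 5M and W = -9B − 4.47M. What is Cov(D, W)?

Cov(D, W) = 1210.932

By bilinearity, Cov(D, W) = ac·σ²_B + bd·σ²_M + (ad+bc)·Cov(B, M), with a=-7, b=5, c=-9, d=-4.47.
ac·σ²_B = (-7)·(-9)·25 = 1575
bd·σ²_M = 5·(-4.47)·25 = -558.75
(ad+bc)·Cov(B, M) = (-13.71)·(-14.2) = 194.682
Cov(D, W) = 1575 + (-558.75) + 194.682 = 1210.932.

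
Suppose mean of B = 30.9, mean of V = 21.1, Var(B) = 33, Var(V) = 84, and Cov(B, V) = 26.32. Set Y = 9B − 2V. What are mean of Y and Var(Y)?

mean of Y = 235.9, Var(Y) = 2061.48

mean of Y = 9·mean of B + (-2)·mean of V = 9·30.9 + (-2)·21.1 = 235.9.
Var(Y) = a²·Var(B) + b²·Var(V) + 2ab·Cov(B, V) with a = 9, b = -2.
= 9²·33 + (-2)²·84 + 2·9·(-2)·26.32
= 2673 + 336 + (-947.52) = 2061.48.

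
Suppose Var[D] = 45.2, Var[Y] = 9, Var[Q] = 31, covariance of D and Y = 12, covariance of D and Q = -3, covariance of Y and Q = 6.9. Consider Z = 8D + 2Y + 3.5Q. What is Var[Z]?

Var[Z] = 3621.15

Var[Z] = a²·Var[D] + b²·Var[Y] + c²·Var[Q] + 2ab·covariance of D and Y + 2ac·covariance of D and Q + 2bc·covariance of Y and Q, with a = 8, b = 2, c = 3.5.
= 2892.8 + 36 + 379.75 + 384 + (-168) + 96.6
= 3621.15.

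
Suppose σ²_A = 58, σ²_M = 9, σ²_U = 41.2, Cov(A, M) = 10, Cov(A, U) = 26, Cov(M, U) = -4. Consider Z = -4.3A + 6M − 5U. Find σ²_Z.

σ²_Z = a²·σ²_A + b²·σ²_M + c²·σ²_U + 2ab·Cov(A, M) + 2ac·Cov(A, U) + 2bc·Cov(M, U), with a = -4.3, b = 6, c = -5.
= 1072.42 + 324 + 1030 + (-516) + 1118 + 240
= 3268.42.

σ²_Z = 3268.42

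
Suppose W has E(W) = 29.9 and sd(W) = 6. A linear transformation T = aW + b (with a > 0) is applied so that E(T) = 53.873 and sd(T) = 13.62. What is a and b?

a = 2.27, b = -14

sd(T) = a·sd(W) (a > 0), so a = 13.62/6 = 2.27.
E(T) = a·E(W) + b, so b = 53.873 − 2.27·29.9 = -14.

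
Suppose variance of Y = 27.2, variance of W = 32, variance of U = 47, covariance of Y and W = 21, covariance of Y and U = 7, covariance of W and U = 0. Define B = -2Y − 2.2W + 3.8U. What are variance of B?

variance of B = 1020.76

variance of B = a²·variance of Y + b²·variance of W + c²·variance of U + 2ab·covariance of Y and W + 2ac·covariance of Y and U + 2bc·covariance of W and U, with a = -2, b = -2.2, c = 3.8.
= 108.8 + 154.88 + 678.68 + 184.8 + (-106.4) + 0
= 1020.76.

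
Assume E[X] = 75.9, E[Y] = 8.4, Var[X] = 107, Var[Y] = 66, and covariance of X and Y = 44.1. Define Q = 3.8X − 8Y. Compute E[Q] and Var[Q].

E[Q] = 221.22, Var[Q] = 3087.8

E[Q] = 3.8·E[X] + (-8)·E[Y] = 3.8·75.9 + (-8)·8.4 = 221.22.
Var[Q] = a²·Var[X] + b²·Var[Y] + 2ab·covariance of X and Y with a = 3.8, b = -8.
= 3.8²·107 + (-8)²·66 + 2·3.8·(-8)·44.1
= 1545.08 + 4224 + (-2681.28) = 3087.8.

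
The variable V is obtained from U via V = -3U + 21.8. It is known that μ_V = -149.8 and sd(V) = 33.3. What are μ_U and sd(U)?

From V = -3U + 21.8: μ_V = a·μ_U + b, so μ_U = (μ_V − b)/a = (-149.8 − 21.8)/(-3) = 57.2.
sd(V) = |a|·sd(U), so sd(U) = 33.3/|-3| = 11.1.

μ_U = 57.2, sd(U) = 11.1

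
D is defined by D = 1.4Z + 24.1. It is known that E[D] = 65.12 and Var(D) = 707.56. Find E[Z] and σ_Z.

From D = 1.4Z + 24.1: E[D] = a·E[Z] + b, so E[Z] = (E[D] − b)/a = (65.12 − 24.1)/1.4 = 29.3.
σ_D = √707.56 = 26.6.
σ_D = |a|·σ_Z, so σ_Z = 26.6/|1.4| = 19.

E[Z] = 29.3, σ_Z = 19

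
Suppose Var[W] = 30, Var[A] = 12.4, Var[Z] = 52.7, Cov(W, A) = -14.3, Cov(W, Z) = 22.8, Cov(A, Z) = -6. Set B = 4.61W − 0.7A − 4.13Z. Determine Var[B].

Var[B] = a²·Var[W] + b²·Var[A] + c²·Var[Z] + 2ab·Cov(W, A) + 2ac·Cov(W, Z) + 2bc·Cov(A, Z), with a = 4.61, b = -0.7, c = -4.13.
= 637.563 + 6.076 + 898.89863 + 92.2922 + (-868.19208) + (-34.692)
= 731.94575.

Var[B] = 731.94575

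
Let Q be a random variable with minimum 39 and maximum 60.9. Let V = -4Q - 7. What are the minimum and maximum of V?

min(V) = -250.6, max(V) = -163

a = -4 < 0, so order reverses: min(V) = a·max(Q)+b = (-4)·60.9 + (-7) = -250.6; max(V) = a·min(Q)+b = (-4)·39 + (-7) = -163.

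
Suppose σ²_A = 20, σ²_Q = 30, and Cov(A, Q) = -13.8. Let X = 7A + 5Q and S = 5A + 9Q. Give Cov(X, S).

Cov(X, S) = 835.6

By bilinearity, Cov(X, S) = ac·σ²_A + bd·σ²_Q + (ad+bc)·Cov(A, Q), with a=7, b=5, c=5, d=9.
ac·σ²_A = 7·5·20 = 700
bd·σ²_Q = 5·9·30 = 1350
(ad+bc)·Cov(A, Q) = (88)·(-13.8) = -1214.4
Cov(X, S) = 700 + 1350 + (-1214.4) = 835.6.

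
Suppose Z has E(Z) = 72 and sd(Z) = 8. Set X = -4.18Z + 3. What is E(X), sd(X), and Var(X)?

E(X) = -297.96, sd(X) = 33.44, Var(X) = 1118.2336

X = -4.18Z + 3 is linear with a = -4.18, b = 3.
E(X) = a·E(Z) + b = (-4.18)·72 + 3 = -297.96.
sd(X) = |a|·sd(Z) = |-4.18|·8 = 33.44.
Var(Z) = 8² = 64.
Var(X) = a²·Var(Z) = (-4.18)²·64 = 1118.2336 (the additive constant 3 does not affect variance).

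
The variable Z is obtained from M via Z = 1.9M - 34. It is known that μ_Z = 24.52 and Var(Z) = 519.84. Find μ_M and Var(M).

μ_M = 30.8, Var(M) = 144

From Z = 1.9M - 34: μ_Z = a·μ_M + b, so μ_M = (μ_Z − b)/a = (24.52 − (-34))/1.9 = 30.8.
Var(Z) = a²·Var(M), so Var(M) = 519.84/1.9² = 144.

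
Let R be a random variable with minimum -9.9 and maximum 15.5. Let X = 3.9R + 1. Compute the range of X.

Range of R = 15.5 − (-9.9) = 25.4.
Range(X) = |a|·Range(R) = |3.9|·25.4 = 99.06.

Range(X) = 99.06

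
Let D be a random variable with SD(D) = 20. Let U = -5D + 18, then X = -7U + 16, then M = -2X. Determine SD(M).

SD(U) = |-5|·20 = 100.
SD(X) = |-7|·100 = 700.
SD(M) = |-2|·700 = 1400.

SD(M) = 1400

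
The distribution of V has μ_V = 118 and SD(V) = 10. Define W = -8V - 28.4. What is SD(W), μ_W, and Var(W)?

W = -8V - 28.4 is linear with a = -8, b = -28.4.
SD(W) = |a|·SD(V) = |-8|·10 = 80.
μ_W = a·μ_V + b = (-8)·118 + (-28.4) = -972.4.
Var(V) = 10² = 100.
Var(W) = a²·Var(V) = (-8)²·100 = 6400 (the additive constant -28.4 does not affect variance).

SD(W) = 80, μ_W = -972.4, Var(W) = 6400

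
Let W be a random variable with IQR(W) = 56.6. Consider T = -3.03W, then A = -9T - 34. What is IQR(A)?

IQR(T) = |-3.03|·56.6 = 171.498.
IQR(A) = |-9|·171.498 = 1543.482.

IQR(A) = 1543.482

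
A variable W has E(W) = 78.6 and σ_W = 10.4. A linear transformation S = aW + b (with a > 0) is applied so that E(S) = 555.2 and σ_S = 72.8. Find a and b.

a = 7, b = 5

σ_S = a·σ_W (a > 0), so a = 72.8/10.4 = 7.
E(S) = a·E(W) + b, so b = 555.2 − 7·78.6 = 5.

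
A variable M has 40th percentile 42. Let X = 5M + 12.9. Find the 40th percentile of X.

Since a = 5 > 0 the transformation is increasing, so the 40th percentile of X = a·(P_{40} of M) + b = 5·42 + 12.9 = 222.9.

40th percentile of X = 222.9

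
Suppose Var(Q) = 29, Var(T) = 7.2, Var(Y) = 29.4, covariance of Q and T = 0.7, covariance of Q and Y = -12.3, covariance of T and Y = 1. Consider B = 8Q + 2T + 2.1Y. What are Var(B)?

Var(B) = a²·Var(Q) + b²·Var(T) + c²·Var(Y) + 2ab·covariance of Q and T + 2ac·covariance of Q and Y + 2bc·covariance of T and Y, with a = 8, b = 2, c = 2.1.
= 1856 + 28.8 + 129.654 + 22.4 + (-413.28) + 8.4
= 1631.974.

Var(B) = 1631.974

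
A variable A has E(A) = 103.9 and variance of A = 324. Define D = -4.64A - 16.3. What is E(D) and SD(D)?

E(D) = -498.396, SD(D) = 83.52

D = -4.64A - 16.3 is linear with a = -4.64, b = -16.3.
E(D) = a·E(A) + b = (-4.64)·103.9 + (-16.3) = -498.396.
SD(A) = √324 = 18.
SD(D) = |a|·SD(A) = |-4.64|·18 = 83.52.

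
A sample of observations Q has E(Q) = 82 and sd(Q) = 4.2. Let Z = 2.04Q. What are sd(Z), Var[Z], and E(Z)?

sd(Z) = 8.568, Var[Z] = 73.410624, E(Z) = 167.28

Z = 2.04Q is linear with a = 2.04, b = 0.
sd(Z) = |a|·sd(Q) = |2.04|·4.2 = 8.568.
Var[Q] = 4.2² = 17.64.
Var[Z] = a²·Var[Q] = 2.04²·17.64 = 73.410624.
E(Z) = a·E(Q) + b = 2.04·82 = 167.28.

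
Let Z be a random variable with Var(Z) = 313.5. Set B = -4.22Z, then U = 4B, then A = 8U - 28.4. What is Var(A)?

Var(A) = 5716923.8016

Var(B) = (-4.22)²·313.5 = 5582.9334.
Var(U) = 4²·5582.9334 = 89326.9344.
Var(A) = 8²·89326.9344 = 5716923.8016.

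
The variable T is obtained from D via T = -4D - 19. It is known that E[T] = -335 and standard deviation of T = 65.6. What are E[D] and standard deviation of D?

E[D] = 79, standard deviation of D = 16.4

From T = -4D - 19: E[T] = a·E[D] + b, so E[D] = (E[T] − b)/a = (-335 − (-19))/(-4) = 79.
standard deviation of T = |a|·standard deviation of D, so standard deviation of D = 65.6/|-4| = 16.4.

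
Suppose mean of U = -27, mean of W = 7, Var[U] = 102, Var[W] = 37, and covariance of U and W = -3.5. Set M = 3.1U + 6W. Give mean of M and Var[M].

mean of M = -41.7, Var[M] = 2182.02

mean of M = 3.1·mean of U + 6·mean of W = 3.1·(-27) + 6·7 = -41.7.
Var[M] = a²·Var[U] + b²·Var[W] + 2ab·covariance of U and W with a = 3.1, b = 6.
= 3.1²·102 + 6²·37 + 2·3.1·6·(-3.5)
= 980.22 + 1332 + (-130.2) = 2182.02.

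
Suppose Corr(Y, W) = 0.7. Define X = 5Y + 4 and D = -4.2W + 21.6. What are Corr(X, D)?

Corr(X, D) = -0.7

Linear rescalings preserve |correlation|; the slopes 5 and -4.2 have opposite signs, so the correlation flips sign: Corr(X, D) = −Corr(Y, W) = -0.7.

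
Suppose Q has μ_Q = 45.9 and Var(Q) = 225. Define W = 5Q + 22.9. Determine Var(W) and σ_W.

W = 5Q + 22.9 is linear with a = 5, b = 22.9.
Var(W) = a²·Var(Q) = 5²·225 = 5625 (the additive constant 22.9 does not affect variance).
σ_Q = √225 = 15.
σ_W = |a|·σ_Q = |5|·15 = 75.

Var(W) = 5625, σ_W = 75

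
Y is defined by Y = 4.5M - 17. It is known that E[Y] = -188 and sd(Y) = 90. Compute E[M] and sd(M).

From Y = 4.5M - 17: E[Y] = a·E[M] + b, so E[M] = (E[Y] − b)/a = (-188 − (-17))/4.5 = -38.
sd(Y) = |a|·sd(M), so sd(M) = 90/|4.5| = 20.

E[M] = -38, sd(M) = 20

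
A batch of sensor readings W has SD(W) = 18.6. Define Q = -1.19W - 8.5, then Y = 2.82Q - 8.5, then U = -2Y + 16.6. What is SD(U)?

SD(U) = 124.83576

SD(Q) = |-1.19|·18.6 = 22.134.
SD(Y) = |2.82|·22.134 = 62.41788.
SD(U) = |-2|·62.41788 = 124.83576.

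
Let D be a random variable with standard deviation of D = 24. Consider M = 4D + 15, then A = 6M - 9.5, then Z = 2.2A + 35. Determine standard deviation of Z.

standard deviation of Z = 1267.2

standard deviation of M = |4|·24 = 96.
standard deviation of A = |6|·96 = 576.
standard deviation of Z = |2.2|·576 = 1267.2.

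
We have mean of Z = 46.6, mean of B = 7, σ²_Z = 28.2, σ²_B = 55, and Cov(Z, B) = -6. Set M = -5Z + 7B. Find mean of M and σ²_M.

mean of M = -184, σ²_M = 3820

mean of M = (-5)·mean of Z + 7·mean of B = (-5)·46.6 + 7·7 = -184.
σ²_M = a²·σ²_Z + b²·σ²_B + 2ab·Cov(Z, B) with a = -5, b = 7.
= (-5)²·28.2 + 7²·55 + 2·(-5)·7·(-6)
= 705 + 2695 + 420 = 3820.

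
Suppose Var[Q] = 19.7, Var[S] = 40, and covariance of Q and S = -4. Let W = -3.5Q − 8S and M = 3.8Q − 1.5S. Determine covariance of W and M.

covariance of W and M = 318.59

By bilinearity, covariance of W and M = ac·Var[Q] + bd·Var[S] + (ad+bc)·covariance of Q and S, with a=-3.5, b=-8, c=3.8, d=-1.5.
ac·Var[Q] = (-3.5)·3.8·19.7 = -262.01
bd·Var[S] = (-8)·(-1.5)·40 = 480
(ad+bc)·covariance of Q and S = (-25.15)·(-4) = 100.6
covariance of W and M = -262.01 + 480 + 100.6 = 318.59.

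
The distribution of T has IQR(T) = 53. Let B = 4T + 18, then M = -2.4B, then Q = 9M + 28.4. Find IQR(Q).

IQR(Q) = 4579.2

IQR(B) = |4|·53 = 212.
IQR(M) = |-2.4|·212 = 508.8.
IQR(Q) = |9|·508.8 = 4579.2.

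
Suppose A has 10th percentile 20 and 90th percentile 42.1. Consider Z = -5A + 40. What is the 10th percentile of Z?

10th percentile of Z = -170.5

Since a = -5 < 0 the transformation is decreasing, reversing order: the 10th percentile of Z corresponds to the 90th percentile of A.
So P_{10}(Z) = a·P_{90}(A) + b = (-5)·42.1 + 40 = -170.5.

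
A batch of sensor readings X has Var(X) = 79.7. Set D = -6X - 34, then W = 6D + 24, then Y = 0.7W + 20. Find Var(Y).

Var(Y) = 50612.688

Var(D) = (-6)²·79.7 = 2869.2.
Var(W) = 6²·2869.2 = 103291.2.
Var(Y) = 0.7²·103291.2 = 50612.688.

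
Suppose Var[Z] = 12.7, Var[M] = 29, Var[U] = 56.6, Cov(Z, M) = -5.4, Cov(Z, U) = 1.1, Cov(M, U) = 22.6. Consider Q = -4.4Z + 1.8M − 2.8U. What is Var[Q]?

Var[Q] = a²·Var[Z] + b²·Var[M] + c²·Var[U] + 2ab·Cov(Z, M) + 2ac·Cov(Z, U) + 2bc·Cov(M, U), with a = -4.4, b = 1.8, c = -2.8.
= 245.872 + 93.96 + 443.744 + 85.536 + 27.104 + (-227.808)
= 668.408.

Var[Q] = 668.408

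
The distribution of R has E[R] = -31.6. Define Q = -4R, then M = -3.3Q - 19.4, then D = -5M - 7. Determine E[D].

E[Q] = (-4)·(-31.6) = 126.4.
E[M] = (-3.3)·126.4 + (-19.4) = -436.52.
E[D] = (-5)·(-436.52) + (-7) = 2175.6.

E[D] = 2175.6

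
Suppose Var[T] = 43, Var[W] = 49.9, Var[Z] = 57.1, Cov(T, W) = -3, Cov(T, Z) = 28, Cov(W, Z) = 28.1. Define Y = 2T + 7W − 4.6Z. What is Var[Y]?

Var[Y] = a²·Var[T] + b²·Var[W] + c²·Var[Z] + 2ab·Cov(T, W) + 2ac·Cov(T, Z) + 2bc·Cov(W, Z), with a = 2, b = 7, c = -4.6.
= 172 + 2445.1 + 1208.236 + (-84) + (-515.2) + (-1809.64)
= 1416.496.

Var[Y] = 1416.496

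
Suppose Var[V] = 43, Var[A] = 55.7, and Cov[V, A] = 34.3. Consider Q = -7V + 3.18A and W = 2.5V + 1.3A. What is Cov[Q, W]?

Cov[Q, W] = -561.6812

By bilinearity, Cov[Q, W] = ac·Var[V] + bd·Var[A] + (ad+bc)·Cov[V, A], with a=-7, b=3.18, c=2.5, d=1.3.
ac·Var[V] = (-7)·2.5·43 = -752.5
bd·Var[A] = 3.18·1.3·55.7 = 230.2638
(ad+bc)·Cov[V, A] = (-1.15)·34.3 = -39.445
Cov[Q, W] = -752.5 + 230.2638 + (-39.445) = -561.6812.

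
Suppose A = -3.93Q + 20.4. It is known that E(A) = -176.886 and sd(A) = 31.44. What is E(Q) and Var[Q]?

E(Q) = 50.2, Var[Q] = 64

From A = -3.93Q + 20.4: E(A) = a·E(Q) + b, so E(Q) = (E(A) − b)/a = (-176.886 − 20.4)/(-3.93) = 50.2.
Var[A] = 31.44² = 988.4736.
Var[A] = a²·Var[Q], so Var[Q] = 988.4736/(-3.93)² = 64.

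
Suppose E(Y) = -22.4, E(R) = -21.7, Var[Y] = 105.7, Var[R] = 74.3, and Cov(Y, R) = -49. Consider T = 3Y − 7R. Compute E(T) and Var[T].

E(T) = 84.7, Var[T] = 6650

E(T) = 3·E(Y) + (-7)·E(R) = 3·(-22.4) + (-7)·(-21.7) = 84.7.
Var[T] = a²·Var[Y] + b²·Var[R] + 2ab·Cov(Y, R) with a = 3, b = -7.
= 3²·105.7 + (-7)²·74.3 + 2·3·(-7)·(-49)
= 951.3 + 3640.7 + 2058 = 6650.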